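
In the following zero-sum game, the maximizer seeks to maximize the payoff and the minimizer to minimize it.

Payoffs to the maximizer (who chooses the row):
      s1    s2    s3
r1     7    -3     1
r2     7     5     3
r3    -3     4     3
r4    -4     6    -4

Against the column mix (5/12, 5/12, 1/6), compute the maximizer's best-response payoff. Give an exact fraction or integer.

11/2

r1: (7)·(5/12) + (-3)·(5/12) + (1)·(1/6) = 11/6.
r2: (7)·(5/12) + (5)·(5/12) + (3)·(1/6) = 11/2.
r3: (-3)·(5/12) + (4)·(5/12) + (3)·(1/6) = 11/12.
r4: (-4)·(5/12) + (6)·(5/12) + (-4)·(1/6) = 1/6.
The best pure response is r2 with expected payoff 11/2.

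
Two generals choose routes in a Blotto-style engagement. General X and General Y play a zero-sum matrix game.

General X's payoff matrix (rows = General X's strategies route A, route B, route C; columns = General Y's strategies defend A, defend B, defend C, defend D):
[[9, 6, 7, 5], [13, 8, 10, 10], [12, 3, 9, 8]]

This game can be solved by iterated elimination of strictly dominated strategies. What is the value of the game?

8

Row route C is strictly dominated by row route B (13>12, 8>3, 10>9, 10>8); eliminate route C.
Column defend A is strictly dominated by defend B for General Y (6<9, 8<13); eliminate defend A.
Column defend C is strictly dominated by defend B for General Y (6<7, 8<10); eliminate defend C.
Row route A is strictly dominated by row route B (8>6, 10>5); eliminate route A.
Column defend D is strictly dominated by defend B for General Y (8<10); eliminate defend D.
Only (route B, defend B) remains, with payoff 8.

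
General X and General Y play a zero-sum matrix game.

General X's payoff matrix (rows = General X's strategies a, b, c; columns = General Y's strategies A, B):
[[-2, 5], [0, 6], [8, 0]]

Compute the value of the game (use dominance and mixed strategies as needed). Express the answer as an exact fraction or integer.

Row a is strictly dominated by row b, so General X never plays it.
The remaining 2×2 game on (b, c) × (A, B) has no saddle point. Let General X play b with probability p; indifference gives 8(1−p) = 6p, so p = 4/7.
Similarly General Y's optimal q on A is 3/7, and the value is 0·(3/7) + (6)·(4/7) = 24/7.

24/7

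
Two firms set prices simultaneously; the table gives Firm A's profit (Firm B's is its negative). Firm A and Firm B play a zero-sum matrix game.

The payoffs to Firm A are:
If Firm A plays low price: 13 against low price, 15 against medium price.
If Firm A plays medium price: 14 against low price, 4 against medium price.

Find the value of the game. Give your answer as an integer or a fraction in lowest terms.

79/6

Row minima are 13 and 4, so Firm A's maximin is 13; column maxima are 14 and 15, so Firm B's minimax is 14. These differ, so the equilibrium is in mixed strategies.
Let Firm A play low price with probability p. Firm B is indifferent when 13p + 14(1−p) = 15p + 4(1−p), giving p = 5/6.
Let Firm B play low price with probability q. Firm A is indifferent when 13q + 15(1−q) = 14q + 4(1−q), giving q = 11/12.
The value is 13·(11/12) + (15)·(1/12) = 79/6.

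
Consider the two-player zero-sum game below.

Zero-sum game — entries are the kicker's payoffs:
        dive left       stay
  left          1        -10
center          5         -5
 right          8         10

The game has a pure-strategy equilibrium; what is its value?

8

Row minima: -10, -5, 8 → the kicker's maximin is 8.
Column maxima: 8, 10 → the goalkeeper's minimax is 8.
They coincide at (right, dive left), so the value is 8.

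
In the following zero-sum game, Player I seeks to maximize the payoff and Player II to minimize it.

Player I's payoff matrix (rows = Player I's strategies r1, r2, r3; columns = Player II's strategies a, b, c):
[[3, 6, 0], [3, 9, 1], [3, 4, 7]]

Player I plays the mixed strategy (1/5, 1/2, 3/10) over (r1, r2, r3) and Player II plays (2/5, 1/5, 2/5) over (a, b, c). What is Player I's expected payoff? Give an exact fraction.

181/50

Against (2/5, 1/5, 2/5), each row's expected payoff is r1: 12/5; r2: 17/5; r3: 24/5.
Taking the (1/5, 1/2, 3/10)-weighted average: (1/5)·(12/5) + (1/2)·(17/5) + (3/10)·(24/5) = 181/50.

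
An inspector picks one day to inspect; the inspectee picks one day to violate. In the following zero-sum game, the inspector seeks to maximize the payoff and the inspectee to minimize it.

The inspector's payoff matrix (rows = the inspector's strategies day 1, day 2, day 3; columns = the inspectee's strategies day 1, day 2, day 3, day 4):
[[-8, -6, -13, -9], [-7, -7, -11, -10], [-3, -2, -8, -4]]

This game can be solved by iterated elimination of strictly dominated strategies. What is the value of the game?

-8

Column day 4 is strictly dominated by day 3 for the inspectee (-13<-9, -11<-10, -8<-4); eliminate day 4.
Row day 1 is strictly dominated by row day 3 (-3>-8, -2>-6, -8>-13); eliminate day 1.
Column day 2 is strictly dominated by day 3 for the inspectee (-11<-7, -8<-2); eliminate day 2.
Row day 2 is strictly dominated by row day 3 (-3>-7, -8>-11); eliminate day 2.
Column day 1 is strictly dominated by day 3 for the inspectee (-8<-3); eliminate day 1.
Only (day 3, day 3) remains, with payoff -8.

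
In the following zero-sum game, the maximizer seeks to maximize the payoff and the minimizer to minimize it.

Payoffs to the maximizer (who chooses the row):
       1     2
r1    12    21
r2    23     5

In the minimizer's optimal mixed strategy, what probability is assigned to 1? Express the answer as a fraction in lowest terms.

16/27

Row minima are 12 and 5, so the maximizer's maximin is 12; column maxima are 23 and 21, so the minimizer's minimax is 21. These differ, so the equilibrium is in mixed strategies.
Let the minimizer play 1 with probability q. The maximizer is indifferent when 12q + 21(1−q) = 23q + 5(1−q), giving q = 16/27.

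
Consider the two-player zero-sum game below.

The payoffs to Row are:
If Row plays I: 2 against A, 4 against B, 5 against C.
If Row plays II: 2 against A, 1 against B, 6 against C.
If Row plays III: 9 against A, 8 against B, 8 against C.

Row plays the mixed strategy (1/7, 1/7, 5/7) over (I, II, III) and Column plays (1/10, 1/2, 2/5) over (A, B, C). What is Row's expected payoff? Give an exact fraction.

Against (1/10, 1/2, 2/5), each row's expected payoff is I: 21/5; II: 31/10; III: 81/10.
Taking the (1/7, 1/7, 5/7)-weighted average: (1/7)·(21/5) + (1/7)·(31/10) + (5/7)·(81/10) = 239/35.

239/35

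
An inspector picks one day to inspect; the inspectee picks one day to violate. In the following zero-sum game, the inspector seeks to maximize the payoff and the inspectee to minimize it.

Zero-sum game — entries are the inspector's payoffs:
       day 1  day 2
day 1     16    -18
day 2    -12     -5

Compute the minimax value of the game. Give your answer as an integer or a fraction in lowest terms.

-296/41

Row minima are -18 and -12, so the inspector's maximin is -12; column maxima are 16 and -5, so the inspectee's minimax is -5. These differ, so the equilibrium is in mixed strategies.
Let the inspector play day 1 with probability p. The inspectee is indifferent when 16p − 12(1−p) = −18p − 5(1−p), giving p = 7/41.
Let the inspectee play day 1 with probability q. The inspector is indifferent when 16q − 18(1−q) = −12q − 5(1−q), giving q = 13/41.
The value is 16·(13/41) + (-18)·(28/41) = -296/41.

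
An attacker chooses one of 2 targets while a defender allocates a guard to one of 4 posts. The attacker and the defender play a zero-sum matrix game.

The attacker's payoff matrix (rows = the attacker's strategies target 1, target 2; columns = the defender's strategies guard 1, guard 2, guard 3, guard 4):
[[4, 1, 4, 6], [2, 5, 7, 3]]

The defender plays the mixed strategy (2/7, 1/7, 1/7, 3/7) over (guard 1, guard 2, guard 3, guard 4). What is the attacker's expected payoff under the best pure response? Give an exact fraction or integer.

target 1: (4)·(2/7) + (1)·(1/7) + (4)·(1/7) + (6)·(3/7) = 31/7.
target 2: (2)·(2/7) + (5)·(1/7) + (7)·(1/7) + (3)·(3/7) = 25/7.
The best pure response is target 1 with expected payoff 31/7.

31/7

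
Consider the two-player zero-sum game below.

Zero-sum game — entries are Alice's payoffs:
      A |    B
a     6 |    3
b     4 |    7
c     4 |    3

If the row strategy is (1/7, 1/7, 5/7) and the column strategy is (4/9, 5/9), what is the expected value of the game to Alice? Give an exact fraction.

Against (4/9, 5/9), each row's expected payoff is a: 13/3; b: 17/3; c: 31/9.
Taking the (1/7, 1/7, 5/7)-weighted average: (1/7)·(13/3) + (1/7)·(17/3) + (5/7)·(31/9) = 35/9.

35/9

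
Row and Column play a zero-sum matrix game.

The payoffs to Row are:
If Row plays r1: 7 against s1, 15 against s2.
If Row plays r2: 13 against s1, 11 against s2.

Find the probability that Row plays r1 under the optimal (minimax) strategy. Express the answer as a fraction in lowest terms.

1/5

Row minima are 7 and 11, so Row's maximin is 11; column maxima are 13 and 15, so Column's minimax is 13. These differ, so the equilibrium is in mixed strategies.
Let Row play r1 with probability p. Column is indifferent when 7p + 13(1−p) = 15p + 11(1−p), giving p = 1/5.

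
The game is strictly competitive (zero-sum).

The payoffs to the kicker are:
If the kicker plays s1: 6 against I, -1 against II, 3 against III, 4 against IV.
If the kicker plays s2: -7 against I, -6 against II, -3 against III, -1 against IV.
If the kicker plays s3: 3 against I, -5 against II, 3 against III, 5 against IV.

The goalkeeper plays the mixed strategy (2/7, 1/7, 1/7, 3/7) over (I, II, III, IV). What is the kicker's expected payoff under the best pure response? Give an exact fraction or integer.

26/7

s1: (6)·(2/7) + (-1)·(1/7) + (3)·(1/7) + (4)·(3/7) = 26/7.
s2: (-7)·(2/7) + (-6)·(1/7) + (-3)·(1/7) + (-1)·(3/7) = -26/7.
s3: (3)·(2/7) + (-5)·(1/7) + (3)·(1/7) + (5)·(3/7) = 19/7.
The best pure response is s1 with expected payoff 26/7.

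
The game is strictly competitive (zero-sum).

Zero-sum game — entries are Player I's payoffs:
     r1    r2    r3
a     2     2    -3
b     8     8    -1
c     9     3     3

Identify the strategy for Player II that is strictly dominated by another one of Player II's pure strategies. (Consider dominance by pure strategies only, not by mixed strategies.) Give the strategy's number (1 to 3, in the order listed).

1

Player II prefers columns that give Player I less. Compare r1 with r3: -3 < 2, -1 < 8, 3 < 9.
So r3 strictly dominates r1 for Player II; r1 is strictly dominated.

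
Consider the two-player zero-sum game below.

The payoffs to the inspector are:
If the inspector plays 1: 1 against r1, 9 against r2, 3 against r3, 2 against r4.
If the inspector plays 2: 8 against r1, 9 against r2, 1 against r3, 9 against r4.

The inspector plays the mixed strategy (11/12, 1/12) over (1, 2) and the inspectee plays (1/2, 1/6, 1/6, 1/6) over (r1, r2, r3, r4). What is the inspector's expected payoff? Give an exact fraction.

115/36

Against (1/2, 1/6, 1/6, 1/6), each row's expected payoff is 1: 17/6; 2: 43/6.
Taking the (11/12, 1/12)-weighted average: (11/12)·(17/6) + (1/12)·(43/6) = 115/36.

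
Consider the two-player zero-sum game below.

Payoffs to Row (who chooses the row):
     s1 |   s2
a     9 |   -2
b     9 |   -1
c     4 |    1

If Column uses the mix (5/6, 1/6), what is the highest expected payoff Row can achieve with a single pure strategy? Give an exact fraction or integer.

22/3

a: (9)·(5/6) + (-2)·(1/6) = 43/6.
b: (9)·(5/6) + (-1)·(1/6) = 22/3.
c: (4)·(5/6) + (1)·(1/6) = 7/2.
The best pure response is b with expected payoff 22/3.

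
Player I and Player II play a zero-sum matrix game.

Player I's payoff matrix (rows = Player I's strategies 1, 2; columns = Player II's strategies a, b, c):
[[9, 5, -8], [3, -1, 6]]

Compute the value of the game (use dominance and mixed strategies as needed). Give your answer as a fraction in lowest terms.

Column a is strictly dominated by b for Player II (it gives Player I more in every row).
The remaining 2×2 game on (1, 2) × (b, c) has no saddle point. Let Player I play 1 with probability p; indifference gives 5p − (1−p) = −8p + 6(1−p), so p = 7/20.
Similarly Player II's optimal q on b is 7/10, and the value is 5·(7/10) + (-8)·(3/10) = 11/10.

11/10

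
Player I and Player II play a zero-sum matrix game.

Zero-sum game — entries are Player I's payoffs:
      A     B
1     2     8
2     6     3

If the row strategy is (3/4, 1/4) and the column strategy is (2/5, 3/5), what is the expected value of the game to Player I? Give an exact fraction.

21/4

Against (2/5, 3/5), each row's expected payoff is 1: 28/5; 2: 21/5.
Taking the (3/4, 1/4)-weighted average: (3/4)·(28/5) + (1/4)·(21/5) = 21/4.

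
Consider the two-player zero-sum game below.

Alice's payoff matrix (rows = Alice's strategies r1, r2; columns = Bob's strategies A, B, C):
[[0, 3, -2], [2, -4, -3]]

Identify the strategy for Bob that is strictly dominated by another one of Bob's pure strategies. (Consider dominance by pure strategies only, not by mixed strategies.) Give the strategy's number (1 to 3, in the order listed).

Bob prefers columns that give Alice less. Compare A with C: -2 < 0, -3 < 2.
So C strictly dominates A for Bob; A is strictly dominated.

1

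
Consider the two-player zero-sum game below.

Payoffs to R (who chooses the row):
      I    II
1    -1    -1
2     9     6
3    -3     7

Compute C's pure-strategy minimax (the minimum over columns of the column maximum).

The worst case (largest entry) in each column is I: 9, II: 7.
The best (smallest) of these is 7.

7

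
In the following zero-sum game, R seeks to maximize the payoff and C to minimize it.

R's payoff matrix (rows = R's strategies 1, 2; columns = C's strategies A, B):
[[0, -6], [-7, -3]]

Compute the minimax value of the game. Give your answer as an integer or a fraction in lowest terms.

Row minima are -6 and -7, so R's maximin is -6; column maxima are 0 and -3, so C's minimax is -3. These differ, so the equilibrium is in mixed strategies.
Let R play 1 with probability p. C is indifferent when −7(1−p) = −6p − 3(1−p), giving p = 2/5.
Let C play A with probability q. R is indifferent when −6(1−q) = −7q − 3(1−q), giving q = 3/10.
The value is 0·(3/10) + (-6)·(7/10) = -21/5.

-21/5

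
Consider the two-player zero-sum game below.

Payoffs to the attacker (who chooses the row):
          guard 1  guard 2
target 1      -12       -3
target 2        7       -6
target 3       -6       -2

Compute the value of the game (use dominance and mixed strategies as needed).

Row target 1 is strictly dominated by row target 3, so the attacker never plays it.
The remaining 2×2 game on (target 2, target 3) × (guard 1, guard 2) has no saddle point. Let the attacker play target 2 with probability p; indifference gives 7p − 6(1−p) = −6p − 2(1−p), so p = 4/17.
Similarly the defender's optimal q on guard 1 is 4/17, and the value is 7·(4/17) + (-6)·(13/17) = -50/17.

-50/17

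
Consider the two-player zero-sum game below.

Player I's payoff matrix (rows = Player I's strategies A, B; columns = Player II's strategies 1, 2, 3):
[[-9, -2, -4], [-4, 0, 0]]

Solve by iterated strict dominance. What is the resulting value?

-4

Row A is strictly dominated by row B (-4>-9, 0>-2, 0>-4); eliminate A.
Column 2 is strictly dominated by 1 for Player II (-4<0); eliminate 2.
Column 3 is strictly dominated by 1 for Player II (-4<0); eliminate 3.
Only (B, 1) remains, with payoff -4.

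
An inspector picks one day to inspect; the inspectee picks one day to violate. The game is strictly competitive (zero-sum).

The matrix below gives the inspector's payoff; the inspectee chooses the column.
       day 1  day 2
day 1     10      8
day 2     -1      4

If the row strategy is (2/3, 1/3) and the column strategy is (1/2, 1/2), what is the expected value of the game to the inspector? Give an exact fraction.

13/2

Against (1/2, 1/2), each row's expected payoff is day 1: 9; day 2: 3/2.
Taking the (2/3, 1/3)-weighted average: (2/3)·(9) + (1/3)·(3/2) = 13/2.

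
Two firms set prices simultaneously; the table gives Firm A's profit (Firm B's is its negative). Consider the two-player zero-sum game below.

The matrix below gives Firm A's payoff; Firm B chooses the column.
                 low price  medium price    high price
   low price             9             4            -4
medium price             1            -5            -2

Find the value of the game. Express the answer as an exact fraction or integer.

-28/11

Column low price is strictly dominated by medium price for Firm B (it gives Firm A more in every row).
The remaining 2×2 game on (low price, medium price) × (medium price, high price) has no saddle point. Let Firm A play low price with probability p; indifference gives 4p − 5(1−p) = −4p − 2(1−p), so p = 3/11.
Similarly Firm B's optimal q on medium price is 2/11, and the value is 4·(2/11) + (-4)·(9/11) = -28/11.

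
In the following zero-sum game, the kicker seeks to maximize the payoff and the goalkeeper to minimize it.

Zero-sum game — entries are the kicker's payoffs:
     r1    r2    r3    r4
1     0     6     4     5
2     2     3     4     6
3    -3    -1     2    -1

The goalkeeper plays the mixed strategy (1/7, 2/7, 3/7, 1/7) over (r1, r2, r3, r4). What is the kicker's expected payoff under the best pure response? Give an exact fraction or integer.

1: (0)·(1/7) + (6)·(2/7) + (4)·(3/7) + (5)·(1/7) = 29/7.
2: (2)·(1/7) + (3)·(2/7) + (4)·(3/7) + (6)·(1/7) = 26/7.
3: (-3)·(1/7) + (-1)·(2/7) + (2)·(3/7) + (-1)·(1/7) = 0.
The best pure response is 1 with expected payoff 29/7.

29/7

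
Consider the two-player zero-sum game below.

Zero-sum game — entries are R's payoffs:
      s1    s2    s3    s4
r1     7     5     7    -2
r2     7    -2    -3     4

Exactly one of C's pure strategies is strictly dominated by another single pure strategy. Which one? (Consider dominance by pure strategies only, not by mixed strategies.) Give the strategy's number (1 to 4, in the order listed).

C prefers columns that give R less. Compare s1 with s2: 5 < 7, -2 < 7.
So s2 strictly dominates s1 for C; s1 is strictly dominated.

1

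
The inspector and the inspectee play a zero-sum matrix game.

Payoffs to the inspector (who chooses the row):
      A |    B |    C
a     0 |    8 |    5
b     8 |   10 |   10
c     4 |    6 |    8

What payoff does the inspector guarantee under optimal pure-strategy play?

Row minima: 0, 8, 4 → the inspector's maximin is 8.
Column maxima: 8, 10, 10 → the inspectee's minimax is 8.
They coincide at (b, A), so the value is 8.

8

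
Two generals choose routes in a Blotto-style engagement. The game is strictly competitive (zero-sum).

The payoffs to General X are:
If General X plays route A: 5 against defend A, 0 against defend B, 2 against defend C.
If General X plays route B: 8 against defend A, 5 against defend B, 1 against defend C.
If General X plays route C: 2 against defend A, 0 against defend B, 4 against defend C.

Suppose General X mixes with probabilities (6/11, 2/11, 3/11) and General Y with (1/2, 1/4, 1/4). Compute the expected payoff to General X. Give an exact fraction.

35/11

Against (1/2, 1/4, 1/4), each row's expected payoff is route A: 3; route B: 11/2; route C: 2.
Taking the (6/11, 2/11, 3/11)-weighted average: (6/11)·(3) + (2/11)·(11/2) + (3/11)·(2) = 35/11.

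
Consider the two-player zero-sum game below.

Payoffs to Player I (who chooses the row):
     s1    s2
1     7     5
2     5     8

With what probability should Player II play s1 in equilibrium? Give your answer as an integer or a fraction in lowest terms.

Row minima are 5 and 5, so Player I's maximin is 5; column maxima are 7 and 8, so Player II's minimax is 7. These differ, so the equilibrium is in mixed strategies.
Let Player II play s1 with probability q. Player I is indifferent when 7q + 5(1−q) = 5q + 8(1−q), giving q = 3/5.

3/5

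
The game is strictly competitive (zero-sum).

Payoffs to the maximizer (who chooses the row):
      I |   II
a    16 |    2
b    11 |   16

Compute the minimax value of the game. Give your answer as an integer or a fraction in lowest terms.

Row minima are 2 and 11, so the maximizer's maximin is 11; column maxima are 16 and 16, so the minimizer's minimax is 16. These differ, so the equilibrium is in mixed strategies.
Let the maximizer play a with probability p. The minimizer is indifferent when 16p + 11(1−p) = 2p + 16(1−p), giving p = 5/19.
Let the minimizer play I with probability q. The maximizer is indifferent when 16q + 2(1−q) = 11q + 16(1−q), giving q = 14/19.
The value is 16·(14/19) + (2)·(5/19) = 234/19.

234/19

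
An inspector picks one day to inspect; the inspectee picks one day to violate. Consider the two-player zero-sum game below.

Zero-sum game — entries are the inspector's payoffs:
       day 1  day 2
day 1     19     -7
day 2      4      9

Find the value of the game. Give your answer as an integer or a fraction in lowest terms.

Row minima are -7 and 4, so the inspector's maximin is 4; column maxima are 19 and 9, so the inspectee's minimax is 9. These differ, so the equilibrium is in mixed strategies.
Let the inspector play day 1 with probability p. The inspectee is indifferent when 19p + 4(1−p) = −7p + 9(1−p), giving p = 5/31.
Let the inspectee play day 1 with probability q. The inspector is indifferent when 19q − 7(1−q) = 4q + 9(1−q), giving q = 16/31.
The value is 19·(16/31) + (-7)·(15/31) = 199/31.

199/31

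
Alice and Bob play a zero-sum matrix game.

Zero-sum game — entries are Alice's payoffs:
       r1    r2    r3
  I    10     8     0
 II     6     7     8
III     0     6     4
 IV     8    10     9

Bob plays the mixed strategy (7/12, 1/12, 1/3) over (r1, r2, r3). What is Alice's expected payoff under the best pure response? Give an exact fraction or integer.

17/2

I: (10)·(7/12) + (8)·(1/12) + (0)·(1/3) = 13/2.
II: (6)·(7/12) + (7)·(1/12) + (8)·(1/3) = 27/4.
III: (0)·(7/12) + (6)·(1/12) + (4)·(1/3) = 11/6.
IV: (8)·(7/12) + (10)·(1/12) + (9)·(1/3) = 17/2.
The best pure response is IV with expected payoff 17/2.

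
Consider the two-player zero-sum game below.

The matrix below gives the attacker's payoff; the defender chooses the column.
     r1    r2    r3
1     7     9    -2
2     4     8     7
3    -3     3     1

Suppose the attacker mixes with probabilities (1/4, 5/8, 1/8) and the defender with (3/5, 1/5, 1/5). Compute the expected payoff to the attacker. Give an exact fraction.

Against (3/5, 1/5, 1/5), each row's expected payoff is 1: 28/5; 2: 27/5; 3: -1.
Taking the (1/4, 5/8, 1/8)-weighted average: (1/4)·(28/5) + (5/8)·(27/5) + (1/8)·(-1) = 93/20.

93/20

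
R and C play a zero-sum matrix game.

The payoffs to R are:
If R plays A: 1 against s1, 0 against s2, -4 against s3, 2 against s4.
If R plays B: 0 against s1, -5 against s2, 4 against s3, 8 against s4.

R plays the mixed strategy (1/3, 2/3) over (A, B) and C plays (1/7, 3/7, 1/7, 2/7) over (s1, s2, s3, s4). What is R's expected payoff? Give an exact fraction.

Against (1/7, 3/7, 1/7, 2/7), each row's expected payoff is A: 1/7; B: 5/7.
Taking the (1/3, 2/3)-weighted average: (1/3)·(1/7) + (2/3)·(5/7) = 11/21.

11/21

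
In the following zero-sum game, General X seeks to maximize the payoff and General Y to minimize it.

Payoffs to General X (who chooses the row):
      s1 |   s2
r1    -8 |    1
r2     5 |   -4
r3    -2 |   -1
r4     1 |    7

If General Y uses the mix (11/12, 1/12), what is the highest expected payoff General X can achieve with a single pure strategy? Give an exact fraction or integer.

r1: (-8)·(11/12) + (1)·(1/12) = -29/4.
r2: (5)·(11/12) + (-4)·(1/12) = 17/4.
r3: (-2)·(11/12) + (-1)·(1/12) = -23/12.
r4: (1)·(11/12) + (7)·(1/12) = 3/2.
The best pure response is r2 with expected payoff 17/4.

17/4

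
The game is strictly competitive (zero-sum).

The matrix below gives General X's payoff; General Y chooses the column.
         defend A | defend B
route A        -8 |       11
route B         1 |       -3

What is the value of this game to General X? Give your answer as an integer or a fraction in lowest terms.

Row minima are -8 and -3, so General X's maximin is -3; column maxima are 1 and 11, so General Y's minimax is 1. These differ, so the equilibrium is in mixed strategies.
Let General X play route A with probability p. General Y is indifferent when −8p + (1−p) = 11p − 3(1−p), giving p = 4/23.
Let General Y play defend A with probability q. General X is indifferent when −8q + 11(1−q) = q − 3(1−q), giving q = 14/23.
The value is -8·(14/23) + (11)·(9/23) = -13/23.

-13/23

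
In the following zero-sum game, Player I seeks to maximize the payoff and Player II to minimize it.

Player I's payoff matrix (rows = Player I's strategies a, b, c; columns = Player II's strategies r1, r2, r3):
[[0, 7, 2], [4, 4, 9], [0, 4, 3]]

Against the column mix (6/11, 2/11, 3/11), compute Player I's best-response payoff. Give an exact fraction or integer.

59/11

a: (0)·(6/11) + (7)·(2/11) + (2)·(3/11) = 20/11.
b: (4)·(6/11) + (4)·(2/11) + (9)·(3/11) = 59/11.
c: (0)·(6/11) + (4)·(2/11) + (3)·(3/11) = 17/11.
The best pure response is b with expected payoff 59/11.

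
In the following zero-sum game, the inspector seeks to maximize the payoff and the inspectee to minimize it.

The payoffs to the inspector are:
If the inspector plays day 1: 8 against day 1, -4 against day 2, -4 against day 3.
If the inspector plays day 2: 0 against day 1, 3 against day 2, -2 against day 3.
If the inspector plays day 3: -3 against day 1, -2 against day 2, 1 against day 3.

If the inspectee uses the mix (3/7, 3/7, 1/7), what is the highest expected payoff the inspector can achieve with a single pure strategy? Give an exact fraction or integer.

8/7

day 1: (8)·(3/7) + (-4)·(3/7) + (-4)·(1/7) = 8/7.
day 2: (0)·(3/7) + (3)·(3/7) + (-2)·(1/7) = 1.
day 3: (-3)·(3/7) + (-2)·(3/7) + (1)·(1/7) = -2.
The best pure response is day 1 with expected payoff 8/7.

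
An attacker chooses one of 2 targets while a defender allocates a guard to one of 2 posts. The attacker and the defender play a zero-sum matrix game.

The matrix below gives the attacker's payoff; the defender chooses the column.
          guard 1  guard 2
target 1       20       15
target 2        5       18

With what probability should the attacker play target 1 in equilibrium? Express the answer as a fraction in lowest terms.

13/18

Row minima are 15 and 5, so the attacker's maximin is 15; column maxima are 20 and 18, so the defender's minimax is 18. These differ, so the equilibrium is in mixed strategies.
Let the attacker play target 1 with probability p. The defender is indifferent when 20p + 5(1−p) = 15p + 18(1−p), giving p = 13/18.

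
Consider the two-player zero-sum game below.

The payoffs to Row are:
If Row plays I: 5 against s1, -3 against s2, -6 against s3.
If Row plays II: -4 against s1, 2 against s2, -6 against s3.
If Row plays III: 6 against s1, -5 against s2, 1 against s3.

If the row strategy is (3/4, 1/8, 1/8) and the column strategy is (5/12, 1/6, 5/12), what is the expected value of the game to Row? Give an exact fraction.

-29/32

Against (5/12, 1/6, 5/12), each row's expected payoff is I: -11/12; II: -23/6; III: 25/12.
Taking the (3/4, 1/8, 1/8)-weighted average: (3/4)·(-11/12) + (1/8)·(-23/6) + (1/8)·(25/12) = -29/32.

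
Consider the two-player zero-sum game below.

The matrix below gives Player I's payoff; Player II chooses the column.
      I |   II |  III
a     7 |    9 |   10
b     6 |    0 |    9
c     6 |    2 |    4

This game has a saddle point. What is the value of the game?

Row minima: 7, 0, 2 → Player I's maximin is 7.
Column maxima: 7, 9, 10 → Player II's minimax is 7.
They coincide at (a, I), so the value is 7.

7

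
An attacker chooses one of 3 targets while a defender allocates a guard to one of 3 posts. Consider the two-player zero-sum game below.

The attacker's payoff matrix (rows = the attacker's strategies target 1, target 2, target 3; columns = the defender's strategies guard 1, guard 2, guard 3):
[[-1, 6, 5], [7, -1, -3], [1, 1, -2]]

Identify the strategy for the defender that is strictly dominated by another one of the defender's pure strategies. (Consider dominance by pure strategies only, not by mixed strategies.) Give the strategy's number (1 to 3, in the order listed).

The defender prefers columns that give the attacker less. Compare guard 2 with guard 3: 5 < 6, -3 < -1, -2 < 1.
So guard 3 strictly dominates guard 2 for the defender; guard 2 is strictly dominated.

2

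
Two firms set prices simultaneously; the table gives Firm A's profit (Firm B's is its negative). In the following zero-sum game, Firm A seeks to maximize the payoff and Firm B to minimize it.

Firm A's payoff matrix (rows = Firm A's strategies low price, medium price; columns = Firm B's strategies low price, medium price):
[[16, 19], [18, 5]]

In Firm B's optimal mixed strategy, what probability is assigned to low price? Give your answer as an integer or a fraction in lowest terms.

7/8

Row minima are 16 and 5, so Firm A's maximin is 16; column maxima are 18 and 19, so Firm B's minimax is 18. These differ, so the equilibrium is in mixed strategies.
Let Firm B play low price with probability q. Firm A is indifferent when 16q + 19(1−q) = 18q + 5(1−q), giving q = 7/8.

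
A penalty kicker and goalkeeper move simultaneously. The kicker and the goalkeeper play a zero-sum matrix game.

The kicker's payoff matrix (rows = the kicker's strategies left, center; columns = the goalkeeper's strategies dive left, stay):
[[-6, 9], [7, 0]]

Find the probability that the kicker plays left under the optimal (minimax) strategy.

Row minima are -6 and 0, so the kicker's maximin is 0; column maxima are 7 and 9, so the goalkeeper's minimax is 7. These differ, so the equilibrium is in mixed strategies.
Let the kicker play left with probability p. The goalkeeper is indifferent when −6p + 7(1−p) = 9p, giving p = 7/22.

7/22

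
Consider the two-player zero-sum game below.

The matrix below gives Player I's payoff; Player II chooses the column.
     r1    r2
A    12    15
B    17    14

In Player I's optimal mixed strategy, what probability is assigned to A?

Row minima are 12 and 14, so Player I's maximin is 14; column maxima are 17 and 15, so Player II's minimax is 15. These differ, so the equilibrium is in mixed strategies.
Let Player I play A with probability p. Player II is indifferent when 12p + 17(1−p) = 15p + 14(1−p), giving p = 1/2.

1/2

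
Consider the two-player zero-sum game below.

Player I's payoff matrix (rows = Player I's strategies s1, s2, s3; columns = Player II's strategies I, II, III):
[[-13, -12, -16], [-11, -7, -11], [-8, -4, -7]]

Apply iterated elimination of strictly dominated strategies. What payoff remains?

Column II is strictly dominated by I for Player II (-13<-12, -11<-7, -8<-4); eliminate II.
Row s2 is strictly dominated by row s3 (-8>-11, -7>-11); eliminate s2.
Row s1 is strictly dominated by row s3 (-8>-13, -7>-16); eliminate s1.
Column III is strictly dominated by I for Player II (-8<-7); eliminate III.
Only (s3, I) remains, with payoff -8.

-8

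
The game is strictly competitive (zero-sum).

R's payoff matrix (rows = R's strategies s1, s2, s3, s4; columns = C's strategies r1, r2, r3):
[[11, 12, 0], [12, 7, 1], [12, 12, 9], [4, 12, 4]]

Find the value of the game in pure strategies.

Row minima: 0, 1, 9, 4 → R's maximin is 9.
Column maxima: 12, 12, 9 → C's minimax is 9.
They coincide at (s3, r3), so the value is 9.

9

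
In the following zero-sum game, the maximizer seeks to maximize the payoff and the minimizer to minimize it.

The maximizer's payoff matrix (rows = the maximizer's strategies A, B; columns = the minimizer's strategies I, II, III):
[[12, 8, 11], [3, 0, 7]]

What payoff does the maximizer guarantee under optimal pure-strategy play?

Row minima: 8, 0 → the maximizer's maximin is 8.
Column maxima: 12, 8, 11 → the minimizer's minimax is 8.
They coincide at (A, II), so the value is 8.

8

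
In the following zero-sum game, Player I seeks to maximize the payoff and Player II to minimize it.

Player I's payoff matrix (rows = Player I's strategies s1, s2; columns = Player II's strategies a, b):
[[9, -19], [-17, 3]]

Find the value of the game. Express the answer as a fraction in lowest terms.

Row minima are -19 and -17, so Player I's maximin is -17; column maxima are 9 and 3, so Player II's minimax is 3. These differ, so the equilibrium is in mixed strategies.
Let Player I play s1 with probability p. Player II is indifferent when 9p − 17(1−p) = −19p + 3(1−p), giving p = 5/12.
Let Player II play a with probability q. Player I is indifferent when 9q − 19(1−q) = −17q + 3(1−q), giving q = 11/24.
The value is 9·(11/24) + (-19)·(13/24) = -37/6.

-37/6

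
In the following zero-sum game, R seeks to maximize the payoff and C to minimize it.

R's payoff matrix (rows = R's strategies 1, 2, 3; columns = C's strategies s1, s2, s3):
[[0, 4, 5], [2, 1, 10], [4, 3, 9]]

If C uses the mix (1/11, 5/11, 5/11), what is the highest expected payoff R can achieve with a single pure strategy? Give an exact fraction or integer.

1: (0)·(1/11) + (4)·(5/11) + (5)·(5/11) = 45/11.
2: (2)·(1/11) + (1)·(5/11) + (10)·(5/11) = 57/11.
3: (4)·(1/11) + (3)·(5/11) + (9)·(5/11) = 64/11.
The best pure response is 3 with expected payoff 64/11.

64/11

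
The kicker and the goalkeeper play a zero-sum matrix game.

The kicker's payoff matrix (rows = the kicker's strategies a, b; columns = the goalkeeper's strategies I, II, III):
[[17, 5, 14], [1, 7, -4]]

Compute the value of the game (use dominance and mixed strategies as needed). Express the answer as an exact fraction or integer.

Column I is strictly dominated by III for the goalkeeper (it gives the kicker more in every row).
The remaining 2×2 game on (a, b) × (II, III) has no saddle point. Let the kicker play a with probability p; indifference gives 5p + 7(1−p) = 14p − 4(1−p), so p = 11/20.
Similarly the goalkeeper's optimal q on II is 9/10, and the value is 5·(9/10) + (14)·(1/10) = 59/10.

59/10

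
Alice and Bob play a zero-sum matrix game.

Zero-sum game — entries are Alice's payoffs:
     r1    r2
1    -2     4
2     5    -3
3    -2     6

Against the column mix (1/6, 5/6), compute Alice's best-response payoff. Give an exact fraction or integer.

1: (-2)·(1/6) + (4)·(5/6) = 3.
2: (5)·(1/6) + (-3)·(5/6) = -5/3.
3: (-2)·(1/6) + (6)·(5/6) = 14/3.
The best pure response is 3 with expected payoff 14/3.

14/3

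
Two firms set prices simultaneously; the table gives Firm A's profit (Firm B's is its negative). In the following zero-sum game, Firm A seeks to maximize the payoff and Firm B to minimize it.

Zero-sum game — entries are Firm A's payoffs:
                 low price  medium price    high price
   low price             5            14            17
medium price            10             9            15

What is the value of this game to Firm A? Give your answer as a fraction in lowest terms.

19/2

Column high price is strictly dominated by medium price for Firm B (it gives Firm A more in every row).
The remaining 2×2 game on (low price, medium price) × (low price, medium price) has no saddle point. Let Firm A play low price with probability p; indifference gives 5p + 10(1−p) = 14p + 9(1−p), so p = 1/10.
Similarly Firm B's optimal q on low price is 1/2, and the value is 5·(1/2) + (14)·(1/2) = 19/2.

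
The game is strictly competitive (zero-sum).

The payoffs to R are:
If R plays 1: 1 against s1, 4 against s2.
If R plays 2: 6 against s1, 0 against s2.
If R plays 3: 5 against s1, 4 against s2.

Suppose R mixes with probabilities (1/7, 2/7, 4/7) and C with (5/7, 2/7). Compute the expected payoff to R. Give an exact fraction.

205/49

Against (5/7, 2/7), each row's expected payoff is 1: 13/7; 2: 30/7; 3: 33/7.
Taking the (1/7, 2/7, 4/7)-weighted average: (1/7)·(13/7) + (2/7)·(30/7) + (4/7)·(33/7) = 205/49.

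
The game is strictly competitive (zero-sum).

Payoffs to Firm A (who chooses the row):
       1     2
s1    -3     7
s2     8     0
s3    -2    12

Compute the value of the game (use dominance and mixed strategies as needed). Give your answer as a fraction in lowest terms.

48/11

Row s1 is strictly dominated by row s3, so Firm A never plays it.
The remaining 2×2 game on (s2, s3) × (1, 2) has no saddle point. Let Firm A play s2 with probability p; indifference gives 8p − 2(1−p) = 12(1−p), so p = 7/11.
Similarly Firm B's optimal q on 1 is 6/11, and the value is 8·(6/11) + (0)·(5/11) = 48/11.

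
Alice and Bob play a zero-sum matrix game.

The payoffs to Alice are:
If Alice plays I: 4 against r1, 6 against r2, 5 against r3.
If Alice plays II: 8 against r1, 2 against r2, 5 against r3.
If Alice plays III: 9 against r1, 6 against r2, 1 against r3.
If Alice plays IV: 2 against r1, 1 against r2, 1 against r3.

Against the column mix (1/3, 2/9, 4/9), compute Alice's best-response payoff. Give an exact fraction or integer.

16/3

I: (4)·(1/3) + (6)·(2/9) + (5)·(4/9) = 44/9.
II: (8)·(1/3) + (2)·(2/9) + (5)·(4/9) = 16/3.
III: (9)·(1/3) + (6)·(2/9) + (1)·(4/9) = 43/9.
IV: (2)·(1/3) + (1)·(2/9) + (1)·(4/9) = 4/3.
The best pure response is II with expected payoff 16/3.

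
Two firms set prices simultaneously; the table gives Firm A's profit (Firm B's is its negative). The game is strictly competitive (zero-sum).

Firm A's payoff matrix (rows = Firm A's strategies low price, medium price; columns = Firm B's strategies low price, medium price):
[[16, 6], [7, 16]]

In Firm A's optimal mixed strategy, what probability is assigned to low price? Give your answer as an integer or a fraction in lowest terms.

9/19

Row minima are 6 and 7, so Firm A's maximin is 7; column maxima are 16 and 16, so Firm B's minimax is 16. These differ, so the equilibrium is in mixed strategies.
Let Firm A play low price with probability p. Firm B is indifferent when 16p + 7(1−p) = 6p + 16(1−p), giving p = 9/19.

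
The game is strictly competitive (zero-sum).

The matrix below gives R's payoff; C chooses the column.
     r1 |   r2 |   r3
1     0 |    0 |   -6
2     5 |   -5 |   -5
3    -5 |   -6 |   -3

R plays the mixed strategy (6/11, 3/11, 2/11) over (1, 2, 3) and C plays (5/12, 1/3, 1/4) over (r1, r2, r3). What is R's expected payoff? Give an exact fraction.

-127/66

Against (5/12, 1/3, 1/4), each row's expected payoff is 1: -3/2; 2: -5/6; 3: -29/6.
Taking the (6/11, 3/11, 2/11)-weighted average: (6/11)·(-3/2) + (3/11)·(-5/6) + (2/11)·(-29/6) = -127/66.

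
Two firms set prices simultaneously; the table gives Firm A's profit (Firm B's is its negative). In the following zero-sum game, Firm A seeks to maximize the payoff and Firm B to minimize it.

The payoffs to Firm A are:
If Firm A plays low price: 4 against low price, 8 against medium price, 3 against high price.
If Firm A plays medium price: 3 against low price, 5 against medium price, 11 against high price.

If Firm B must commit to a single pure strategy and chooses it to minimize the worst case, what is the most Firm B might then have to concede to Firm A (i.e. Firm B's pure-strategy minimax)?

The worst case (largest entry) in each column is low price: 4, medium price: 8, high price: 11.
The best (smallest) of these is 4.

4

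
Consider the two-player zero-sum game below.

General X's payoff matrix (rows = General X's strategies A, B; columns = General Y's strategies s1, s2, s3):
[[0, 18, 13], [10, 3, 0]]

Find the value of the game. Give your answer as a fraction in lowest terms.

Column s2 is strictly dominated by s3 for General Y (it gives General X more in every row).
The remaining 2×2 game on (A, B) × (s1, s3) has no saddle point. Let General X play A with probability p; indifference gives 10(1−p) = 13p, so p = 10/23.
Similarly General Y's optimal q on s1 is 13/23, and the value is 0·(13/23) + (13)·(10/23) = 130/23.

130/23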